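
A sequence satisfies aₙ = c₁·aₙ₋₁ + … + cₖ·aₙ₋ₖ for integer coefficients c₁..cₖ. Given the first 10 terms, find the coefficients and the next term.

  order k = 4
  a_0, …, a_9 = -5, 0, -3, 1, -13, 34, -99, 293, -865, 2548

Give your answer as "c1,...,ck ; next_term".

-2,2,-2,1 ; -7511

  a_4 = -2·1 + 2·-3 + -2·0 + 1·-5 = -13
  a_5 = -2·-13 + 2·1 + -2·-3 + 1·0 = 34
  a_6 = -2·34 + 2·-13 + -2·1 + 1·-3 = -99
  a_7 = -2·-99 + 2·34 + -2·-13 + 1·1 = 293
  a_8 = -2·293 + 2·-99 + -2·34 + 1·-13 = -865
  a_9 = -2·-865 + 2·293 + -2·-99 + 1·34 = 2548
  a_10 = -2·2548 + 2·-865 + -2·293 + 1·-99 = -7511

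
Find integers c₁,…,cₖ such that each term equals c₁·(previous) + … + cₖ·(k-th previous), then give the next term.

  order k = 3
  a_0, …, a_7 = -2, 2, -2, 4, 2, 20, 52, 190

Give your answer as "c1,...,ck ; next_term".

  a_3 = 3·-2 + 2·2 + -3·-2 = 4
  a_4 = 3·4 + 2·-2 + -3·2 = 2
  a_5 = 3·2 + 2·4 + -3·-2 = 20
  a_6 = 3·20 + 2·2 + -3·4 = 52
  a_7 = 3·52 + 2·20 + -3·2 = 190
  a_8 = 3·190 + 2·52 + -3·20 = 614

3,2,-3 ; 614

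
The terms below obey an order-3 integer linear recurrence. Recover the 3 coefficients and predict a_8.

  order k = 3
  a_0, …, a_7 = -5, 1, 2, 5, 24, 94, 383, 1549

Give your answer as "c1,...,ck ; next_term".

3,4,1 ; 6273

  a_3 = 3·2 + 4·1 + 1·-5 = 5
  a_4 = 3·5 + 4·2 + 1·1 = 24
  a_5 = 3·24 + 4·5 + 1·2 = 94
  a_6 = 3·94 + 4·24 + 1·5 = 383
  a_7 = 3·383 + 4·94 + 1·24 = 1549
  a_8 = 3·1549 + 4·383 + 1·94 = 6273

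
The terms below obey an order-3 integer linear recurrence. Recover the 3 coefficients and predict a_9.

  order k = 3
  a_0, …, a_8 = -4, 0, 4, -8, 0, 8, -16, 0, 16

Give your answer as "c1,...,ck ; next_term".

  a_3 = 0·4 + 0·0 + 2·-4 = -8
  a_4 = 0·-8 + 0·4 + 2·0 = 0
  a_5 = 0·0 + 0·-8 + 2·4 = 8
  a_6 = 0·8 + 0·0 + 2·-8 = -16
  a_7 = 0·-16 + 0·8 + 2·0 = 0
  a_8 = 0·0 + 0·-16 + 2·8 = 16
  a_9 = 0·16 + 0·0 + 2·-16 = -32

0,0,2 ; -32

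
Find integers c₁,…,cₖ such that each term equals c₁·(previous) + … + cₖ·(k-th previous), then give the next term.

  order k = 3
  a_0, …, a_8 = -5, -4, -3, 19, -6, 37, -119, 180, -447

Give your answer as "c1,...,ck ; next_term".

  a_3 = -1·-3 + 1·-4 + -4·-5 = 19
  a_4 = -1·19 + 1·-3 + -4·-4 = -6
  a_5 = -1·-6 + 1·19 + -4·-3 = 37
  a_6 = -1·37 + 1·-6 + -4·19 = -119
  a_7 = -1·-119 + 1·37 + -4·-6 = 180
  a_8 = -1·180 + 1·-119 + -4·37 = -447
  a_9 = -1·-447 + 1·180 + -4·-119 = 1103

-1,1,-4 ; 1103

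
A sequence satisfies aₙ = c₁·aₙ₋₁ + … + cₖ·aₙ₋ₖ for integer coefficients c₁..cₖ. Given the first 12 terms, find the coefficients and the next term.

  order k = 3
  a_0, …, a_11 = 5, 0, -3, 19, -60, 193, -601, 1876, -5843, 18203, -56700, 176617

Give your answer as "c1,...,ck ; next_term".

-3,1,2 ; -550145

  a_3 = -3·-3 + 1·0 + 2·5 = 19
  a_4 = -3·19 + 1·-3 + 2·0 = -60
  a_5 = -3·-60 + 1·19 + 2·-3 = 193
  a_6 = -3·193 + 1·-60 + 2·19 = -601
  a_7 = -3·-601 + 1·193 + 2·-60 = 1876
  a_8 = -3·1876 + 1·-601 + 2·193 = -5843
  a_9 = -3·-5843 + 1·1876 + 2·-601 = 18203
  a_10 = -3·18203 + 1·-5843 + 2·1876 = -56700
  a_11 = -3·-56700 + 1·18203 + 2·-5843 = 176617
  a_12 = -3·176617 + 1·-56700 + 2·18203 = -550145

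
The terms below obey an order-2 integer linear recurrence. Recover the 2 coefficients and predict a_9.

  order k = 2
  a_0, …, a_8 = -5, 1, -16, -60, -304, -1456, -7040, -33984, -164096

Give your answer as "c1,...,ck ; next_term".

  a_2 = 4·1 + 4·-5 = -16
  a_3 = 4·-16 + 4·1 = -60
  a_4 = 4·-60 + 4·-16 = -304
  a_5 = 4·-304 + 4·-60 = -1456
  a_6 = 4·-1456 + 4·-304 = -7040
  a_7 = 4·-7040 + 4·-1456 = -33984
  a_8 = 4·-33984 + 4·-7040 = -164096
  a_9 = 4·-164096 + 4·-33984 = -792320

4,4 ; -792320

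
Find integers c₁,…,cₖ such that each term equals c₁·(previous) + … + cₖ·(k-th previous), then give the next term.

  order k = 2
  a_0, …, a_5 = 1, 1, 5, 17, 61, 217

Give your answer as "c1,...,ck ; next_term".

3,2 ; 773

  a_2 = 3·1 + 2·1 = 5
  a_3 = 3·5 + 2·1 = 17
  a_4 = 3·17 + 2·5 = 61
  a_5 = 3·61 + 2·17 = 217
  a_6 = 3·217 + 2·61 = 773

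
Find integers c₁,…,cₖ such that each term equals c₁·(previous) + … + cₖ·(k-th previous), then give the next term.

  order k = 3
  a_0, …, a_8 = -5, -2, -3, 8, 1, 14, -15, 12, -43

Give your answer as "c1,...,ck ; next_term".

  a_3 = 0·-3 + 1·-2 + -2·-5 = 8
  a_4 = 0·8 + 1·-3 + -2·-2 = 1
  a_5 = 0·1 + 1·8 + -2·-3 = 14
  a_6 = 0·14 + 1·1 + -2·8 = -15
  a_7 = 0·-15 + 1·14 + -2·1 = 12
  a_8 = 0·12 + 1·-15 + -2·14 = -43
  a_9 = 0·-43 + 1·12 + -2·-15 = 42

0,1,-2 ; 42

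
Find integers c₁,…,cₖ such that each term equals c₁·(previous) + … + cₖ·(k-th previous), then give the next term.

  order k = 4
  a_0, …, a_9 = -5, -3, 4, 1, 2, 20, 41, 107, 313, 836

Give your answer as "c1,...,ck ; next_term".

  a_4 = 2·1 + 1·4 + 3·-3 + -1·-5 = 2
  a_5 = 2·2 + 1·1 + 3·4 + -1·-3 = 20
  a_6 = 2·20 + 1·2 + 3·1 + -1·4 = 41
  a_7 = 2·41 + 1·20 + 3·2 + -1·1 = 107
  a_8 = 2·107 + 1·41 + 3·20 + -1·2 = 313
  a_9 = 2·313 + 1·107 + 3·41 + -1·20 = 836
  a_10 = 2·836 + 1·313 + 3·107 + -1·41 = 2265

2,1,3,-1 ; 2265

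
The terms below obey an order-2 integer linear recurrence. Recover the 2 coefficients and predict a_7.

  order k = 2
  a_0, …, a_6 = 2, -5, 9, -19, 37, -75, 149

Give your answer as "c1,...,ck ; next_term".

-1,2 ; -299

  a_2 = -1·-5 + 2·2 = 9
  a_3 = -1·9 + 2·-5 = -19
  a_4 = -1·-19 + 2·9 = 37
  a_5 = -1·37 + 2·-19 = -75
  a_6 = -1·-75 + 2·37 = 149
  a_7 = -1·149 + 2·-75 = -299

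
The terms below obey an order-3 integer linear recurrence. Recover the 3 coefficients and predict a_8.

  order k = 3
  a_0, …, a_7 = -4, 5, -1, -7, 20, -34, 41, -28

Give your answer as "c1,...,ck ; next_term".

-2,-1,1 ; -19

  a_3 = -2·-1 + -1·5 + 1·-4 = -7
  a_4 = -2·-7 + -1·-1 + 1·5 = 20
  a_5 = -2·20 + -1·-7 + 1·-1 = -34
  a_6 = -2·-34 + -1·20 + 1·-7 = 41
  a_7 = -2·41 + -1·-34 + 1·20 = -28
  a_8 = -2·-28 + -1·41 + 1·-34 = -19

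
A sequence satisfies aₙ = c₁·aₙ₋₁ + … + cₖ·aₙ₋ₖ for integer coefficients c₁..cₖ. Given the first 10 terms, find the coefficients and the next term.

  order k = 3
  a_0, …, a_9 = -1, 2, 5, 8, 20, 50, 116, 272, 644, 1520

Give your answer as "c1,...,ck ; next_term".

  a_3 = 2·5 + 0·2 + 2·-1 = 8
  a_4 = 2·8 + 0·5 + 2·2 = 20
  a_5 = 2·20 + 0·8 + 2·5 = 50
  a_6 = 2·50 + 0·20 + 2·8 = 116
  a_7 = 2·116 + 0·50 + 2·20 = 272
  a_8 = 2·272 + 0·116 + 2·50 = 644
  a_9 = 2·644 + 0·272 + 2·116 = 1520
  a_10 = 2·1520 + 0·644 + 2·272 = 3584

2,0,2 ; 3584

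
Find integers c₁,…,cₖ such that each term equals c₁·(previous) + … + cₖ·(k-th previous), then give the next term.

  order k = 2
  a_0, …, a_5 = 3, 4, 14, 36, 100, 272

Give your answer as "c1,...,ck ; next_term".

2,2 ; 744

  a_2 = 2·4 + 2·3 = 14
  a_3 = 2·14 + 2·4 = 36
  a_4 = 2·36 + 2·14 = 100
  a_5 = 2·100 + 2·36 = 272
  a_6 = 2·272 + 2·100 = 744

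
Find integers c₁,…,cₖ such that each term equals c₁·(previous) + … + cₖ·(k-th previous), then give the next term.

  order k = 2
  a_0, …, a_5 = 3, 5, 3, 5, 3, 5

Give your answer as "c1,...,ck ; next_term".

  a_2 = 0·5 + 1·3 = 3
  a_3 = 0·3 + 1·5 = 5
  a_4 = 0·5 + 1·3 = 3
  a_5 = 0·3 + 1·5 = 5
  a_6 = 0·5 + 1·3 = 3

0,1 ; 3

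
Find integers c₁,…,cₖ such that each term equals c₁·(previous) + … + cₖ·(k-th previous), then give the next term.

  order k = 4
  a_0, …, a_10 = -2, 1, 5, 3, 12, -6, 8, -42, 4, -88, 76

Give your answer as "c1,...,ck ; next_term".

  a_4 = 0·3 + 2·5 + -2·1 + -2·-2 = 12
  a_5 = 0·12 + 2·3 + -2·5 + -2·1 = -6
  a_6 = 0·-6 + 2·12 + -2·3 + -2·5 = 8
  a_7 = 0·8 + 2·-6 + -2·12 + -2·3 = -42
  a_8 = 0·-42 + 2·8 + -2·-6 + -2·12 = 4
  a_9 = 0·4 + 2·-42 + -2·8 + -2·-6 = -88
  a_10 = 0·-88 + 2·4 + -2·-42 + -2·8 = 76
  a_11 = 0·76 + 2·-88 + -2·4 + -2·-42 = -100

0,2,-2,-2 ; -100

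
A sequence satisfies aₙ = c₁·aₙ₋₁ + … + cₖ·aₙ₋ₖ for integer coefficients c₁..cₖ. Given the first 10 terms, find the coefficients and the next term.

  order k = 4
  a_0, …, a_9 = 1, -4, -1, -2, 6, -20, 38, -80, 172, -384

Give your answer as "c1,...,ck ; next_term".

  a_4 = -2·-2 + 0·-1 + 0·-4 + 2·1 = 6
  a_5 = -2·6 + 0·-2 + 0·-1 + 2·-4 = -20
  a_6 = -2·-20 + 0·6 + 0·-2 + 2·-1 = 38
  a_7 = -2·38 + 0·-20 + 0·6 + 2·-2 = -80
  a_8 = -2·-80 + 0·38 + 0·-20 + 2·6 = 172
  a_9 = -2·172 + 0·-80 + 0·38 + 2·-20 = -384
  a_10 = -2·-384 + 0·172 + 0·-80 + 2·38 = 844

-2,0,0,2 ; 844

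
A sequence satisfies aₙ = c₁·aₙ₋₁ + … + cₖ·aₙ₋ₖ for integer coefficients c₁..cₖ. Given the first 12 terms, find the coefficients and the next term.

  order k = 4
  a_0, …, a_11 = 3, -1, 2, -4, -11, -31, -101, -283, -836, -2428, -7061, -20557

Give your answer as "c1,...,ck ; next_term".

2,3,0,-3 ; -59789

  a_4 = 2·-4 + 3·2 + 0·-1 + -3·3 = -11
  a_5 = 2·-11 + 3·-4 + 0·2 + -3·-1 = -31
  a_6 = 2·-31 + 3·-11 + 0·-4 + -3·2 = -101
  a_7 = 2·-101 + 3·-31 + 0·-11 + -3·-4 = -283
  a_8 = 2·-283 + 3·-101 + 0·-31 + -3·-11 = -836
  a_9 = 2·-836 + 3·-283 + 0·-101 + -3·-31 = -2428
  a_10 = 2·-2428 + 3·-836 + 0·-283 + -3·-101 = -7061
  a_11 = 2·-7061 + 3·-2428 + 0·-836 + -3·-283 = -20557
  a_12 = 2·-20557 + 3·-7061 + 0·-2428 + -3·-836 = -59789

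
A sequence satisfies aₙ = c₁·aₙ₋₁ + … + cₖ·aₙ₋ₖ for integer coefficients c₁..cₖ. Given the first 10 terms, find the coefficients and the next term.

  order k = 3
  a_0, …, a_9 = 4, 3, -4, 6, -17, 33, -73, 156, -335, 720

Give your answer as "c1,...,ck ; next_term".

  a_3 = -1·-4 + 2·3 + -1·4 = 6
  a_4 = -1·6 + 2·-4 + -1·3 = -17
  a_5 = -1·-17 + 2·6 + -1·-4 = 33
  a_6 = -1·33 + 2·-17 + -1·6 = -73
  a_7 = -1·-73 + 2·33 + -1·-17 = 156
  a_8 = -1·156 + 2·-73 + -1·33 = -335
  a_9 = -1·-335 + 2·156 + -1·-73 = 720
  a_10 = -1·720 + 2·-335 + -1·156 = -1546

-1,2,-1 ; -1546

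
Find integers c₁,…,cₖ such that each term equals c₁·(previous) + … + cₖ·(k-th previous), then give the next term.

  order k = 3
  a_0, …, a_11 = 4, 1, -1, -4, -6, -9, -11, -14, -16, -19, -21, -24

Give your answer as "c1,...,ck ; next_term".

1,1,-1 ; -26

  a_3 = 1·-1 + 1·1 + -1·4 = -4
  a_4 = 1·-4 + 1·-1 + -1·1 = -6
  a_5 = 1·-6 + 1·-4 + -1·-1 = -9
  a_6 = 1·-9 + 1·-6 + -1·-4 = -11
  a_7 = 1·-11 + 1·-9 + -1·-6 = -14
  a_8 = 1·-14 + 1·-11 + -1·-9 = -16
  a_9 = 1·-16 + 1·-14 + -1·-11 = -19
  a_10 = 1·-19 + 1·-16 + -1·-14 = -21
  a_11 = 1·-21 + 1·-19 + -1·-16 = -24
  a_12 = 1·-24 + 1·-21 + -1·-19 = -26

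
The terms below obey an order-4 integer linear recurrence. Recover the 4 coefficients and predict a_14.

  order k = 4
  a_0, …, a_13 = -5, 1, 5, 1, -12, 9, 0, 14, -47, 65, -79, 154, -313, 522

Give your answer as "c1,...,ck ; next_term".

  a_4 = -1·1 + 0·5 + -1·1 + 2·-5 = -12
  a_5 = -1·-12 + 0·1 + -1·5 + 2·1 = 9
  a_6 = -1·9 + 0·-12 + -1·1 + 2·5 = 0
  a_7 = -1·0 + 0·9 + -1·-12 + 2·1 = 14
  a_8 = -1·14 + 0·0 + -1·9 + 2·-12 = -47
  a_9 = -1·-47 + 0·14 + -1·0 + 2·9 = 65
  a_10 = -1·65 + 0·-47 + -1·14 + 2·0 = -79
  a_11 = -1·-79 + 0·65 + -1·-47 + 2·14 = 154
  a_12 = -1·154 + 0·-79 + -1·65 + 2·-47 = -313
  a_13 = -1·-313 + 0·154 + -1·-79 + 2·65 = 522
  a_14 = -1·522 + 0·-313 + -1·154 + 2·-79 = -834

-1,0,-1,2 ; -834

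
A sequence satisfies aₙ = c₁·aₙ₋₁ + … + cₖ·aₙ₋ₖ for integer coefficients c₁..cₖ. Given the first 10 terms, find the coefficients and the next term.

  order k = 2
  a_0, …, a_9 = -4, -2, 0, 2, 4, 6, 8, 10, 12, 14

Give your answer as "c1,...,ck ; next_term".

2,-1 ; 16

  a_2 = 2·-2 + -1·-4 = 0
  a_3 = 2·0 + -1·-2 = 2
  a_4 = 2·2 + -1·0 = 4
  a_5 = 2·4 + -1·2 = 6
  a_6 = 2·6 + -1·4 = 8
  a_7 = 2·8 + -1·6 = 10
  a_8 = 2·10 + -1·8 = 12
  a_9 = 2·12 + -1·10 = 14
  a_10 = 2·14 + -1·12 = 16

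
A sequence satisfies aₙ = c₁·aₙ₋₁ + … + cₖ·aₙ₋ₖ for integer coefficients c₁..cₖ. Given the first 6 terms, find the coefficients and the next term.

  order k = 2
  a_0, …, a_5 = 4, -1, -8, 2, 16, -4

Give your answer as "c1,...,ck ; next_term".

0,-2 ; -32

  a_2 = 0·-1 + -2·4 = -8
  a_3 = 0·-8 + -2·-1 = 2
  a_4 = 0·2 + -2·-8 = 16
  a_5 = 0·16 + -2·2 = -4
  a_6 = 0·-4 + -2·16 = -32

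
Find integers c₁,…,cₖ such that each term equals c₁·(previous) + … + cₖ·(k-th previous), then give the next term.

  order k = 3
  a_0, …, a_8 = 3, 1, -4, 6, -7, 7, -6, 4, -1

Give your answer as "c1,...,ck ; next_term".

  a_3 = -3·-4 + -3·1 + -1·3 = 6
  a_4 = -3·6 + -3·-4 + -1·1 = -7
  a_5 = -3·-7 + -3·6 + -1·-4 = 7
  a_6 = -3·7 + -3·-7 + -1·6 = -6
  a_7 = -3·-6 + -3·7 + -1·-7 = 4
  a_8 = -3·4 + -3·-6 + -1·7 = -1
  a_9 = -3·-1 + -3·4 + -1·-6 = -3

-3,-3,-1 ; -3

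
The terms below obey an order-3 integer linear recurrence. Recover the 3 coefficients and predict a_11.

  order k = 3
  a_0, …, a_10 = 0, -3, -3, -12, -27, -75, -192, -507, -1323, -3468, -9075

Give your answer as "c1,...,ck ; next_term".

2,2,-1 ; -23763

  a_3 = 2·-3 + 2·-3 + -1·0 = -12
  a_4 = 2·-12 + 2·-3 + -1·-3 = -27
  a_5 = 2·-27 + 2·-12 + -1·-3 = -75
  a_6 = 2·-75 + 2·-27 + -1·-12 = -192
  a_7 = 2·-192 + 2·-75 + -1·-27 = -507
  a_8 = 2·-507 + 2·-192 + -1·-75 = -1323
  a_9 = 2·-1323 + 2·-507 + -1·-192 = -3468
  a_10 = 2·-3468 + 2·-1323 + -1·-507 = -9075
  a_11 = 2·-9075 + 2·-3468 + -1·-1323 = -23763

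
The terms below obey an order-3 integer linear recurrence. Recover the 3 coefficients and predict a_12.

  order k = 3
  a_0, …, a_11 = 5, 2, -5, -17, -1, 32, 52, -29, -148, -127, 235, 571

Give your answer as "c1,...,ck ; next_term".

  a_3 = 0·-5 + -1·2 + -3·5 = -17
  a_4 = 0·-17 + -1·-5 + -3·2 = -1
  a_5 = 0·-1 + -1·-17 + -3·-5 = 32
  a_6 = 0·32 + -1·-1 + -3·-17 = 52
  a_7 = 0·52 + -1·32 + -3·-1 = -29
  a_8 = 0·-29 + -1·52 + -3·32 = -148
  a_9 = 0·-148 + -1·-29 + -3·52 = -127
  a_10 = 0·-127 + -1·-148 + -3·-29 = 235
  a_11 = 0·235 + -1·-127 + -3·-148 = 571
  a_12 = 0·571 + -1·235 + -3·-127 = 146

0,-1,-3 ; 146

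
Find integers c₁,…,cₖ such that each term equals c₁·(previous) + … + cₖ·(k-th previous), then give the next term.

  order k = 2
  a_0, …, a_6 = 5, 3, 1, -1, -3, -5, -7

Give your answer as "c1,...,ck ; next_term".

  a_2 = 2·3 + -1·5 = 1
  a_3 = 2·1 + -1·3 = -1
  a_4 = 2·-1 + -1·1 = -3
  a_5 = 2·-3 + -1·-1 = -5
  a_6 = 2·-5 + -1·-3 = -7
  a_7 = 2·-7 + -1·-5 = -9

2,-1 ; -9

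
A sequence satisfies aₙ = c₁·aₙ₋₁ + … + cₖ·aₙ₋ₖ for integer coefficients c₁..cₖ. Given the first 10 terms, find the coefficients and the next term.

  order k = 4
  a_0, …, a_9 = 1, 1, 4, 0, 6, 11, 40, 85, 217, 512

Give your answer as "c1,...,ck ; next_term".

  a_4 = 2·0 + 1·4 + -1·1 + 3·1 = 6
  a_5 = 2·6 + 1·0 + -1·4 + 3·1 = 11
  a_6 = 2·11 + 1·6 + -1·0 + 3·4 = 40
  a_7 = 2·40 + 1·11 + -1·6 + 3·0 = 85
  a_8 = 2·85 + 1·40 + -1·11 + 3·6 = 217
  a_9 = 2·217 + 1·85 + -1·40 + 3·11 = 512
  a_10 = 2·512 + 1·217 + -1·85 + 3·40 = 1276

2,1,-1,3 ; 1276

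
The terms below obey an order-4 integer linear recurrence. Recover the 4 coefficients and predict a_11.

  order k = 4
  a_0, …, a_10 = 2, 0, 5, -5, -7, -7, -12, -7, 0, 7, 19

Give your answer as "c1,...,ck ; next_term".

1,0,0,-1 ; 26

  a_4 = 1·-5 + 0·5 + 0·0 + -1·2 = -7
  a_5 = 1·-7 + 0·-5 + 0·5 + -1·0 = -7
  a_6 = 1·-7 + 0·-7 + 0·-5 + -1·5 = -12
  a_7 = 1·-12 + 0·-7 + 0·-7 + -1·-5 = -7
  a_8 = 1·-7 + 0·-12 + 0·-7 + -1·-7 = 0
  a_9 = 1·0 + 0·-7 + 0·-12 + -1·-7 = 7
  a_10 = 1·7 + 0·0 + 0·-7 + -1·-12 = 19
  a_11 = 1·19 + 0·7 + 0·0 + -1·-7 = 26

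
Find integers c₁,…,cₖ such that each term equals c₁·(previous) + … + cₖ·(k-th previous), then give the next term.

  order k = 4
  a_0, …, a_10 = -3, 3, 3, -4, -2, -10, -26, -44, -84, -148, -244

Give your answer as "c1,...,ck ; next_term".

2,0,0,-2 ; -400

  a_4 = 2·-4 + 0·3 + 0·3 + -2·-3 = -2
  a_5 = 2·-2 + 0·-4 + 0·3 + -2·3 = -10
  a_6 = 2·-10 + 0·-2 + 0·-4 + -2·3 = -26
  a_7 = 2·-26 + 0·-10 + 0·-2 + -2·-4 = -44
  a_8 = 2·-44 + 0·-26 + 0·-10 + -2·-2 = -84
  a_9 = 2·-84 + 0·-44 + 0·-26 + -2·-10 = -148
  a_10 = 2·-148 + 0·-84 + 0·-44 + -2·-26 = -244
  a_11 = 2·-244 + 0·-148 + 0·-84 + -2·-44 = -400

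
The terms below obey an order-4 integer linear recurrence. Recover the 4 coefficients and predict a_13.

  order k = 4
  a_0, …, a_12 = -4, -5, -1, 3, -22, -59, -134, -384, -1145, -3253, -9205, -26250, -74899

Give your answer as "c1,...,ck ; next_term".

  a_4 = 2·3 + 1·-1 + 3·-5 + 3·-4 = -22
  a_5 = 2·-22 + 1·3 + 3·-1 + 3·-5 = -59
  a_6 = 2·-59 + 1·-22 + 3·3 + 3·-1 = -134
  a_7 = 2·-134 + 1·-59 + 3·-22 + 3·3 = -384
  a_8 = 2·-384 + 1·-134 + 3·-59 + 3·-22 = -1145
  a_9 = 2·-1145 + 1·-384 + 3·-134 + 3·-59 = -3253
  a_10 = 2·-3253 + 1·-1145 + 3·-384 + 3·-134 = -9205
  a_11 = 2·-9205 + 1·-3253 + 3·-1145 + 3·-384 = -26250
  a_12 = 2·-26250 + 1·-9205 + 3·-3253 + 3·-1145 = -74899
  a_13 = 2·-74899 + 1·-26250 + 3·-9205 + 3·-3253 = -213422

2,1,3,3 ; -213422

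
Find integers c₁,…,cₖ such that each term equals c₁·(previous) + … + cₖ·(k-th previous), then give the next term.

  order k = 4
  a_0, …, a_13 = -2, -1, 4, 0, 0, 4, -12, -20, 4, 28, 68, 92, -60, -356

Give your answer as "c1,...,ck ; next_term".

  a_4 = 1·0 + -2·4 + 0·-1 + -4·-2 = 0
  a_5 = 1·0 + -2·0 + 0·4 + -4·-1 = 4
  a_6 = 1·4 + -2·0 + 0·0 + -4·4 = -12
  a_7 = 1·-12 + -2·4 + 0·0 + -4·0 = -20
  a_8 = 1·-20 + -2·-12 + 0·4 + -4·0 = 4
  a_9 = 1·4 + -2·-20 + 0·-12 + -4·4 = 28
  a_10 = 1·28 + -2·4 + 0·-20 + -4·-12 = 68
  a_11 = 1·68 + -2·28 + 0·4 + -4·-20 = 92
  a_12 = 1·92 + -2·68 + 0·28 + -4·4 = -60
  a_13 = 1·-60 + -2·92 + 0·68 + -4·28 = -356
  a_14 = 1·-356 + -2·-60 + 0·92 + -4·68 = -508

1,-2,0,-4 ; -508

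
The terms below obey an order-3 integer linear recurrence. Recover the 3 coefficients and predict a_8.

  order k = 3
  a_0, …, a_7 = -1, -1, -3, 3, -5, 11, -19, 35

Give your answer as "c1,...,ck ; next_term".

  a_3 = -1·-3 + 1·-1 + -1·-1 = 3
  a_4 = -1·3 + 1·-3 + -1·-1 = -5
  a_5 = -1·-5 + 1·3 + -1·-3 = 11
  a_6 = -1·11 + 1·-5 + -1·3 = -19
  a_7 = -1·-19 + 1·11 + -1·-5 = 35
  a_8 = -1·35 + 1·-19 + -1·11 = -65

-1,1,-1 ; -65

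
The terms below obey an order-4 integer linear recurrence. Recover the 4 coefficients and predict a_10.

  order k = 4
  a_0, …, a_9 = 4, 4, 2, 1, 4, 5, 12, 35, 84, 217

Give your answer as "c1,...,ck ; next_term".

  a_4 = 2·1 + 1·2 + 2·4 + -2·4 = 4
  a_5 = 2·4 + 1·1 + 2·2 + -2·4 = 5
  a_6 = 2·5 + 1·4 + 2·1 + -2·2 = 12
  a_7 = 2·12 + 1·5 + 2·4 + -2·1 = 35
  a_8 = 2·35 + 1·12 + 2·5 + -2·4 = 84
  a_9 = 2·84 + 1·35 + 2·12 + -2·5 = 217
  a_10 = 2·217 + 1·84 + 2·35 + -2·12 = 564

2,1,2,-2 ; 564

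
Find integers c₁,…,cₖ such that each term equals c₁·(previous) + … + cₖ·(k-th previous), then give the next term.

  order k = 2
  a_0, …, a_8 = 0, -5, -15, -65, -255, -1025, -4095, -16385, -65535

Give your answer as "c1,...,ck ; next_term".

  a_2 = 3·-5 + 4·0 = -15
  a_3 = 3·-15 + 4·-5 = -65
  a_4 = 3·-65 + 4·-15 = -255
  a_5 = 3·-255 + 4·-65 = -1025
  a_6 = 3·-1025 + 4·-255 = -4095
  a_7 = 3·-4095 + 4·-1025 = -16385
  a_8 = 3·-16385 + 4·-4095 = -65535
  a_9 = 3·-65535 + 4·-16385 = -262145

3,4 ; -262145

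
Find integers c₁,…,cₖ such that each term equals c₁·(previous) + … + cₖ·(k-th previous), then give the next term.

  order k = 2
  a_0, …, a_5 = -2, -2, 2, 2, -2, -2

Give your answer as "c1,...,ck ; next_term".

  a_2 = 0·-2 + -1·-2 = 2
  a_3 = 0·2 + -1·-2 = 2
  a_4 = 0·2 + -1·2 = -2
  a_5 = 0·-2 + -1·2 = -2
  a_6 = 0·-2 + -1·-2 = 2

0,-1 ; 2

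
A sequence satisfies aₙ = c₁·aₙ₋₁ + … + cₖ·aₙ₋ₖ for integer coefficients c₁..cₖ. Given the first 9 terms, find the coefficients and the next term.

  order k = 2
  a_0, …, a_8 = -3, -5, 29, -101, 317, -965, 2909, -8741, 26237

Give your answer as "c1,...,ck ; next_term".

  a_2 = -4·-5 + -3·-3 = 29
  a_3 = -4·29 + -3·-5 = -101
  a_4 = -4·-101 + -3·29 = 317
  a_5 = -4·317 + -3·-101 = -965
  a_6 = -4·-965 + -3·317 = 2909
  a_7 = -4·2909 + -3·-965 = -8741
  a_8 = -4·-8741 + -3·2909 = 26237
  a_9 = -4·26237 + -3·-8741 = -78725

-4,-3 ; -78725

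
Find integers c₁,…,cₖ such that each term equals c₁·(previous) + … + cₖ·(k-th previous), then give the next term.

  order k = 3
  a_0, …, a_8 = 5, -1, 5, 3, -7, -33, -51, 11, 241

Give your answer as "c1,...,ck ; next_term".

  a_3 = 2·5 + -3·-1 + -2·5 = 3
  a_4 = 2·3 + -3·5 + -2·-1 = -7
  a_5 = 2·-7 + -3·3 + -2·5 = -33
  a_6 = 2·-33 + -3·-7 + -2·3 = -51
  a_7 = 2·-51 + -3·-33 + -2·-7 = 11
  a_8 = 2·11 + -3·-51 + -2·-33 = 241
  a_9 = 2·241 + -3·11 + -2·-51 = 551

2,-3,-2 ; 551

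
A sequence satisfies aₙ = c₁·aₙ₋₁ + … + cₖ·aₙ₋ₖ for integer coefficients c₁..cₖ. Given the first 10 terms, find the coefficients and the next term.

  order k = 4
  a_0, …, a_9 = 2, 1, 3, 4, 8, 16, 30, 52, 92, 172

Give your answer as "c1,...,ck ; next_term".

2,-2,2,2 ; 324

  a_4 = 2·4 + -2·3 + 2·1 + 2·2 = 8
  a_5 = 2·8 + -2·4 + 2·3 + 2·1 = 16
  a_6 = 2·16 + -2·8 + 2·4 + 2·3 = 30
  a_7 = 2·30 + -2·16 + 2·8 + 2·4 = 52
  a_8 = 2·52 + -2·30 + 2·16 + 2·8 = 92
  a_9 = 2·92 + -2·52 + 2·30 + 2·16 = 172
  a_10 = 2·172 + -2·92 + 2·52 + 2·30 = 324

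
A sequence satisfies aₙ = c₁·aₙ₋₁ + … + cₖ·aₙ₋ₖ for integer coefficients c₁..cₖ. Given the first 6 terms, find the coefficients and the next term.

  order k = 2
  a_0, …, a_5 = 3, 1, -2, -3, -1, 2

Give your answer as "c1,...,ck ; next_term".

1,-1 ; 3

  a_2 = 1·1 + -1·3 = -2
  a_3 = 1·-2 + -1·1 = -3
  a_4 = 1·-3 + -1·-2 = -1
  a_5 = 1·-1 + -1·-3 = 2
  a_6 = 1·2 + -1·-1 = 3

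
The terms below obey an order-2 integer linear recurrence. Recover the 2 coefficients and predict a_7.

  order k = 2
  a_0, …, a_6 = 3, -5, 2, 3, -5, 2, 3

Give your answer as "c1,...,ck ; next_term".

  a_2 = -1·-5 + -1·3 = 2
  a_3 = -1·2 + -1·-5 = 3
  a_4 = -1·3 + -1·2 = -5
  a_5 = -1·-5 + -1·3 = 2
  a_6 = -1·2 + -1·-5 = 3
  a_7 = -1·3 + -1·2 = -5

-1,-1 ; -5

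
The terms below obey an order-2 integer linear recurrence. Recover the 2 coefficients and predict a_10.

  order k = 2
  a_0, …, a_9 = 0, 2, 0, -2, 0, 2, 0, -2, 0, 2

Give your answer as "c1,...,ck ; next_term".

  a_2 = 0·2 + -1·0 = 0
  a_3 = 0·0 + -1·2 = -2
  a_4 = 0·-2 + -1·0 = 0
  a_5 = 0·0 + -1·-2 = 2
  a_6 = 0·2 + -1·0 = 0
  a_7 = 0·0 + -1·2 = -2
  a_8 = 0·-2 + -1·0 = 0
  a_9 = 0·0 + -1·-2 = 2
  a_10 = 0·2 + -1·0 = 0

0,-1 ; 0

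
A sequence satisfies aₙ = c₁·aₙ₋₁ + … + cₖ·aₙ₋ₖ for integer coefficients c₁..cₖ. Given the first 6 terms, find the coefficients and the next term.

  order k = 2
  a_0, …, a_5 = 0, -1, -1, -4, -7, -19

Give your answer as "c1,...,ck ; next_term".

  a_2 = 1·-1 + 3·0 = -1
  a_3 = 1·-1 + 3·-1 = -4
  a_4 = 1·-4 + 3·-1 = -7
  a_5 = 1·-7 + 3·-4 = -19
  a_6 = 1·-19 + 3·-7 = -40

1,3 ; -40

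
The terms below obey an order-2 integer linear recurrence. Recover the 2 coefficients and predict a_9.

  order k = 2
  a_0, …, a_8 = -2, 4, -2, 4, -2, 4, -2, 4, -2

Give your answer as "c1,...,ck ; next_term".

0,1 ; 4

  a_2 = 0·4 + 1·-2 = -2
  a_3 = 0·-2 + 1·4 = 4
  a_4 = 0·4 + 1·-2 = -2
  a_5 = 0·-2 + 1·4 = 4
  a_6 = 0·4 + 1·-2 = -2
  a_7 = 0·-2 + 1·4 = 4
  a_8 = 0·4 + 1·-2 = -2
  a_9 = 0·-2 + 1·4 = 4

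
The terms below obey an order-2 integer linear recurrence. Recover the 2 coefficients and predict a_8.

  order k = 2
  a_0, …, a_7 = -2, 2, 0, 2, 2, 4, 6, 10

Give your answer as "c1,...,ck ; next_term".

1,1 ; 16

  a_2 = 1·2 + 1·-2 = 0
  a_3 = 1·0 + 1·2 = 2
  a_4 = 1·2 + 1·0 = 2
  a_5 = 1·2 + 1·2 = 4
  a_6 = 1·4 + 1·2 = 6
  a_7 = 1·6 + 1·4 = 10
  a_8 = 1·10 + 1·6 = 16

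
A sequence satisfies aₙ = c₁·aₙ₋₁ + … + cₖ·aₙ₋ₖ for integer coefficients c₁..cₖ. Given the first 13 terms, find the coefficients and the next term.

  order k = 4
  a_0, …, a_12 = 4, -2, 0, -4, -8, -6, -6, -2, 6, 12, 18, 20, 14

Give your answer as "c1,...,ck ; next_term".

1,0,0,-1 ; 2

  a_4 = 1·-4 + 0·0 + 0·-2 + -1·4 = -8
  a_5 = 1·-8 + 0·-4 + 0·0 + -1·-2 = -6
  a_6 = 1·-6 + 0·-8 + 0·-4 + -1·0 = -6
  a_7 = 1·-6 + 0·-6 + 0·-8 + -1·-4 = -2
  a_8 = 1·-2 + 0·-6 + 0·-6 + -1·-8 = 6
  a_9 = 1·6 + 0·-2 + 0·-6 + -1·-6 = 12
  a_10 = 1·12 + 0·6 + 0·-2 + -1·-6 = 18
  a_11 = 1·18 + 0·12 + 0·6 + -1·-2 = 20
  a_12 = 1·20 + 0·18 + 0·12 + -1·6 = 14
  a_13 = 1·14 + 0·20 + 0·18 + -1·12 = 2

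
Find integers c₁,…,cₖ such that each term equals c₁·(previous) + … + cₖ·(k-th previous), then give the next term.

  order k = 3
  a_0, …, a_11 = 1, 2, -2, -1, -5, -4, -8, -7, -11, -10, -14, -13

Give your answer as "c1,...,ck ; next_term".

  a_3 = 1·-2 + 1·2 + -1·1 = -1
  a_4 = 1·-1 + 1·-2 + -1·2 = -5
  a_5 = 1·-5 + 1·-1 + -1·-2 = -4
  a_6 = 1·-4 + 1·-5 + -1·-1 = -8
  a_7 = 1·-8 + 1·-4 + -1·-5 = -7
  a_8 = 1·-7 + 1·-8 + -1·-4 = -11
  a_9 = 1·-11 + 1·-7 + -1·-8 = -10
  a_10 = 1·-10 + 1·-11 + -1·-7 = -14
  a_11 = 1·-14 + 1·-10 + -1·-11 = -13
  a_12 = 1·-13 + 1·-14 + -1·-10 = -17

1,1,-1 ; -17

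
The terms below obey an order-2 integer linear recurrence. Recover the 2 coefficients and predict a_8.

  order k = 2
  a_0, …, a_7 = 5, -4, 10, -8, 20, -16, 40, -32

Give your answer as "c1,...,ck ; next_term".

0,2 ; 80

  a_2 = 0·-4 + 2·5 = 10
  a_3 = 0·10 + 2·-4 = -8
  a_4 = 0·-8 + 2·10 = 20
  a_5 = 0·20 + 2·-8 = -16
  a_6 = 0·-16 + 2·20 = 40
  a_7 = 0·40 + 2·-16 = -32
  a_8 = 0·-32 + 2·40 = 80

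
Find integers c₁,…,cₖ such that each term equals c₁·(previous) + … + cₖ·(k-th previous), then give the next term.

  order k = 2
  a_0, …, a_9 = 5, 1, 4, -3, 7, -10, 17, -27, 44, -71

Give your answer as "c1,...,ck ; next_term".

  a_2 = -1·1 + 1·5 = 4
  a_3 = -1·4 + 1·1 = -3
  a_4 = -1·-3 + 1·4 = 7
  a_5 = -1·7 + 1·-3 = -10
  a_6 = -1·-10 + 1·7 = 17
  a_7 = -1·17 + 1·-10 = -27
  a_8 = -1·-27 + 1·17 = 44
  a_9 = -1·44 + 1·-27 = -71
  a_10 = -1·-71 + 1·44 = 115

-1,1 ; 115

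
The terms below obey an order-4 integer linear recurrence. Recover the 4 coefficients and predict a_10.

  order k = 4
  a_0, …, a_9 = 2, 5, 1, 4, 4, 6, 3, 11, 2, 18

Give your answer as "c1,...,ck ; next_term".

-1,1,1,1 ; -2

  a_4 = -1·4 + 1·1 + 1·5 + 1·2 = 4
  a_5 = -1·4 + 1·4 + 1·1 + 1·5 = 6
  a_6 = -1·6 + 1·4 + 1·4 + 1·1 = 3
  a_7 = -1·3 + 1·6 + 1·4 + 1·4 = 11
  a_8 = -1·11 + 1·3 + 1·6 + 1·4 = 2
  a_9 = -1·2 + 1·11 + 1·3 + 1·6 = 18
  a_10 = -1·18 + 1·2 + 1·11 + 1·3 = -2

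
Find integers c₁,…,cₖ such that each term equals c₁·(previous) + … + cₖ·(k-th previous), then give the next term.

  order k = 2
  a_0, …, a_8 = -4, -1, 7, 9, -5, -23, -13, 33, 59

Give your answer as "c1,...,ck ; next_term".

1,-2 ; -7

  a_2 = 1·-1 + -2·-4 = 7
  a_3 = 1·7 + -2·-1 = 9
  a_4 = 1·9 + -2·7 = -5
  a_5 = 1·-5 + -2·9 = -23
  a_6 = 1·-23 + -2·-5 = -13
  a_7 = 1·-13 + -2·-23 = 33
  a_8 = 1·33 + -2·-13 = 59
  a_9 = 1·59 + -2·33 = -7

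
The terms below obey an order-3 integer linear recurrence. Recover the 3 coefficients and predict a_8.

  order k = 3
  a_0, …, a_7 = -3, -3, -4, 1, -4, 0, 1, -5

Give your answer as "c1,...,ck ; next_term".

  a_3 = -1·-4 + 0·-3 + 1·-3 = 1
  a_4 = -1·1 + 0·-4 + 1·-3 = -4
  a_5 = -1·-4 + 0·1 + 1·-4 = 0
  a_6 = -1·0 + 0·-4 + 1·1 = 1
  a_7 = -1·1 + 0·0 + 1·-4 = -5
  a_8 = -1·-5 + 0·1 + 1·0 = 5

-1,0,1 ; 5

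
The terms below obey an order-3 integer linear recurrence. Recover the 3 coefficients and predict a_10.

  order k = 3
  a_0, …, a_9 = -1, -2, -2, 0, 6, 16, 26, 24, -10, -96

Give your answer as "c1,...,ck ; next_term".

2,-1,-2 ; -230

  a_3 = 2·-2 + -1·-2 + -2·-1 = 0
  a_4 = 2·0 + -1·-2 + -2·-2 = 6
  a_5 = 2·6 + -1·0 + -2·-2 = 16
  a_6 = 2·16 + -1·6 + -2·0 = 26
  a_7 = 2·26 + -1·16 + -2·6 = 24
  a_8 = 2·24 + -1·26 + -2·16 = -10
  a_9 = 2·-10 + -1·24 + -2·26 = -96
  a_10 = 2·-96 + -1·-10 + -2·24 = -230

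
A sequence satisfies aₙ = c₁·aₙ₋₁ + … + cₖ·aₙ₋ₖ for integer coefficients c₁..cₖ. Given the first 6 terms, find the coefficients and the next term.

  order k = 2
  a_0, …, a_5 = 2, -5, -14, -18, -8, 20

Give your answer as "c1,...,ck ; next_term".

2,-2 ; 56

  a_2 = 2·-5 + -2·2 = -14
  a_3 = 2·-14 + -2·-5 = -18
  a_4 = 2·-18 + -2·-14 = -8
  a_5 = 2·-8 + -2·-18 = 20
  a_6 = 2·20 + -2·-8 = 56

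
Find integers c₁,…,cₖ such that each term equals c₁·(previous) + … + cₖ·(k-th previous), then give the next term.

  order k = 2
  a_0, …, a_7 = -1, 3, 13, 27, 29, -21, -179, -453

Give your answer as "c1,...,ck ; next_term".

  a_2 = 3·3 + -4·-1 = 13
  a_3 = 3·13 + -4·3 = 27
  a_4 = 3·27 + -4·13 = 29
  a_5 = 3·29 + -4·27 = -21
  a_6 = 3·-21 + -4·29 = -179
  a_7 = 3·-179 + -4·-21 = -453
  a_8 = 3·-453 + -4·-179 = -643

3,-4 ; -643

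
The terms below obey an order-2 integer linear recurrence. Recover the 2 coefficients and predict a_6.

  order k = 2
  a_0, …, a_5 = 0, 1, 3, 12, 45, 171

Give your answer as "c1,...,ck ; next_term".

3,3 ; 648

  a_2 = 3·1 + 3·0 = 3
  a_3 = 3·3 + 3·1 = 12
  a_4 = 3·12 + 3·3 = 45
  a_5 = 3·45 + 3·12 = 171
  a_6 = 3·171 + 3·45 = 648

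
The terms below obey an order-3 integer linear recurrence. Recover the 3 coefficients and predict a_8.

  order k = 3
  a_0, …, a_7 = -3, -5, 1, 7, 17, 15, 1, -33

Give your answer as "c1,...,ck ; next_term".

  a_3 = 1·1 + 0·-5 + -2·-3 = 7
  a_4 = 1·7 + 0·1 + -2·-5 = 17
  a_5 = 1·17 + 0·7 + -2·1 = 15
  a_6 = 1·15 + 0·17 + -2·7 = 1
  a_7 = 1·1 + 0·15 + -2·17 = -33
  a_8 = 1·-33 + 0·1 + -2·15 = -63

1,0,-2 ; -63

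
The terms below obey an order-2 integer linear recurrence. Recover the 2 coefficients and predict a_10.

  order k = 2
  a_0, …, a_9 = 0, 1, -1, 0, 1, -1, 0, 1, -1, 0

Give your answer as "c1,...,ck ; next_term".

-1,-1 ; 1

  a_2 = -1·1 + -1·0 = -1
  a_3 = -1·-1 + -1·1 = 0
  a_4 = -1·0 + -1·-1 = 1
  a_5 = -1·1 + -1·0 = -1
  a_6 = -1·-1 + -1·1 = 0
  a_7 = -1·0 + -1·-1 = 1
  a_8 = -1·1 + -1·0 = -1
  a_9 = -1·-1 + -1·1 = 0
  a_10 = -1·0 + -1·-1 = 1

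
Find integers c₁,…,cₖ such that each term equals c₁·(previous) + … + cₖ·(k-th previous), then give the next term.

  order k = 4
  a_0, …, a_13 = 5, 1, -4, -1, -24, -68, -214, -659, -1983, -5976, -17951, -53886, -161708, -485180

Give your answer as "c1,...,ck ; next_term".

3,1,-2,-3 ; -1455623

  a_4 = 3·-1 + 1·-4 + -2·1 + -3·5 = -24
  a_5 = 3·-24 + 1·-1 + -2·-4 + -3·1 = -68
  a_6 = 3·-68 + 1·-24 + -2·-1 + -3·-4 = -214
  a_7 = 3·-214 + 1·-68 + -2·-24 + -3·-1 = -659
  a_8 = 3·-659 + 1·-214 + -2·-68 + -3·-24 = -1983
  a_9 = 3·-1983 + 1·-659 + -2·-214 + -3·-68 = -5976
  a_10 = 3·-5976 + 1·-1983 + -2·-659 + -3·-214 = -17951
  a_11 = 3·-17951 + 1·-5976 + -2·-1983 + -3·-659 = -53886
  a_12 = 3·-53886 + 1·-17951 + -2·-5976 + -3·-1983 = -161708
  a_13 = 3·-161708 + 1·-53886 + -2·-17951 + -3·-5976 = -485180
  a_14 = 3·-485180 + 1·-161708 + -2·-53886 + -3·-17951 = -1455623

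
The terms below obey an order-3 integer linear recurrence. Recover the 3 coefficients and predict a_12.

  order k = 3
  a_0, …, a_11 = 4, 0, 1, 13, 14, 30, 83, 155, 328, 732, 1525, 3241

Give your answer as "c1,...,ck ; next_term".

1,1,3 ; 6962

  a_3 = 1·1 + 1·0 + 3·4 = 13
  a_4 = 1·13 + 1·1 + 3·0 = 14
  a_5 = 1·14 + 1·13 + 3·1 = 30
  a_6 = 1·30 + 1·14 + 3·13 = 83
  a_7 = 1·83 + 1·30 + 3·14 = 155
  a_8 = 1·155 + 1·83 + 3·30 = 328
  a_9 = 1·328 + 1·155 + 3·83 = 732
  a_10 = 1·732 + 1·328 + 3·155 = 1525
  a_11 = 1·1525 + 1·732 + 3·328 = 3241
  a_12 = 1·3241 + 1·1525 + 3·732 = 6962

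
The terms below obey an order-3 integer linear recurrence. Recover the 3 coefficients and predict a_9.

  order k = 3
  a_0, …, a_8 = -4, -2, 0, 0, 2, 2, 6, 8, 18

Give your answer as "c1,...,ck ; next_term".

  a_3 = 1·0 + 2·-2 + -1·-4 = 0
  a_4 = 1·0 + 2·0 + -1·-2 = 2
  a_5 = 1·2 + 2·0 + -1·0 = 2
  a_6 = 1·2 + 2·2 + -1·0 = 6
  a_7 = 1·6 + 2·2 + -1·2 = 8
  a_8 = 1·8 + 2·6 + -1·2 = 18
  a_9 = 1·18 + 2·8 + -1·6 = 28

1,2,-1 ; 28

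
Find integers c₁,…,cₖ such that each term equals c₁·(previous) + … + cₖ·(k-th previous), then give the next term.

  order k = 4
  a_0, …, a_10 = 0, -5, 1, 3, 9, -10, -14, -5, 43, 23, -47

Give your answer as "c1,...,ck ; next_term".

  a_4 = 0·3 + -1·1 + -2·-5 + 1·0 = 9
  a_5 = 0·9 + -1·3 + -2·1 + 1·-5 = -10
  a_6 = 0·-10 + -1·9 + -2·3 + 1·1 = -14
  a_7 = 0·-14 + -1·-10 + -2·9 + 1·3 = -5
  a_8 = 0·-5 + -1·-14 + -2·-10 + 1·9 = 43
  a_9 = 0·43 + -1·-5 + -2·-14 + 1·-10 = 23
  a_10 = 0·23 + -1·43 + -2·-5 + 1·-14 = -47
  a_11 = 0·-47 + -1·23 + -2·43 + 1·-5 = -114

0,-1,-2,1 ; -114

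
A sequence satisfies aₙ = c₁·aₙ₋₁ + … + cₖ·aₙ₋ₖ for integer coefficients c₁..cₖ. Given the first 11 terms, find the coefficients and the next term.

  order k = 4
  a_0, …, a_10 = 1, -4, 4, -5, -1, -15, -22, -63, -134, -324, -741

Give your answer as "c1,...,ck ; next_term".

2,1,-1,1 ; -1735

  a_4 = 2·-5 + 1·4 + -1·-4 + 1·1 = -1
  a_5 = 2·-1 + 1·-5 + -1·4 + 1·-4 = -15
  a_6 = 2·-15 + 1·-1 + -1·-5 + 1·4 = -22
  a_7 = 2·-22 + 1·-15 + -1·-1 + 1·-5 = -63
  a_8 = 2·-63 + 1·-22 + -1·-15 + 1·-1 = -134
  a_9 = 2·-134 + 1·-63 + -1·-22 + 1·-15 = -324
  a_10 = 2·-324 + 1·-134 + -1·-63 + 1·-22 = -741
  a_11 = 2·-741 + 1·-324 + -1·-134 + 1·-63 = -1735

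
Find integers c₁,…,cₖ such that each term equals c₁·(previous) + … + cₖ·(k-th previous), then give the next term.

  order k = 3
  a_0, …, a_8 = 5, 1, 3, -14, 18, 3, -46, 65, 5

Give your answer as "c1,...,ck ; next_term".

-2,-3,-1 ; -159

  a_3 = -2·3 + -3·1 + -1·5 = -14
  a_4 = -2·-14 + -3·3 + -1·1 = 18
  a_5 = -2·18 + -3·-14 + -1·3 = 3
  a_6 = -2·3 + -3·18 + -1·-14 = -46
  a_7 = -2·-46 + -3·3 + -1·18 = 65
  a_8 = -2·65 + -3·-46 + -1·3 = 5
  a_9 = -2·5 + -3·65 + -1·-46 = -159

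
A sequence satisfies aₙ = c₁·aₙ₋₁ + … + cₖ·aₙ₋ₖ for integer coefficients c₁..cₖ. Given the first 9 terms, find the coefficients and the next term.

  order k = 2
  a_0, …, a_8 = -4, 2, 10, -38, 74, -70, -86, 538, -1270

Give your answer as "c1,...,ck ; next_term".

  a_2 = -3·2 + -4·-4 = 10
  a_3 = -3·10 + -4·2 = -38
  a_4 = -3·-38 + -4·10 = 74
  a_5 = -3·74 + -4·-38 = -70
  a_6 = -3·-70 + -4·74 = -86
  a_7 = -3·-86 + -4·-70 = 538
  a_8 = -3·538 + -4·-86 = -1270
  a_9 = -3·-1270 + -4·538 = 1658

-3,-4 ; 1658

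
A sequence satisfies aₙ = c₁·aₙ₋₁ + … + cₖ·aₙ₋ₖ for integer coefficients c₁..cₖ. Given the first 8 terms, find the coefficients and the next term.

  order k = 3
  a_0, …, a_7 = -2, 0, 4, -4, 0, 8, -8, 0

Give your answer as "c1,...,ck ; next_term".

  a_3 = 0·4 + 0·0 + 2·-2 = -4
  a_4 = 0·-4 + 0·4 + 2·0 = 0
  a_5 = 0·0 + 0·-4 + 2·4 = 8
  a_6 = 0·8 + 0·0 + 2·-4 = -8
  a_7 = 0·-8 + 0·8 + 2·0 = 0
  a_8 = 0·0 + 0·-8 + 2·8 = 16

0,0,2 ; 16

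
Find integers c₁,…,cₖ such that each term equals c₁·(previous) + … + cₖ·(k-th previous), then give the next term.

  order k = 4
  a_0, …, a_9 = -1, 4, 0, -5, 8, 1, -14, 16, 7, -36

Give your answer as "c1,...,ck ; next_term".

  a_4 = -1·-5 + -1·0 + 1·4 + 1·-1 = 8
  a_5 = -1·8 + -1·-5 + 1·0 + 1·4 = 1
  a_6 = -1·1 + -1·8 + 1·-5 + 1·0 = -14
  a_7 = -1·-14 + -1·1 + 1·8 + 1·-5 = 16
  a_8 = -1·16 + -1·-14 + 1·1 + 1·8 = 7
  a_9 = -1·7 + -1·16 + 1·-14 + 1·1 = -36
  a_10 = -1·-36 + -1·7 + 1·16 + 1·-14 = 31

-1,-1,1,1 ; 31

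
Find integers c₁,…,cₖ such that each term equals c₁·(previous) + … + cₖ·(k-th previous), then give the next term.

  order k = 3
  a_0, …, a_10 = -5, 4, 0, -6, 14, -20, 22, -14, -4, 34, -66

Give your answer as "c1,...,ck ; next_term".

  a_3 = -1·0 + 1·4 + 2·-5 = -6
  a_4 = -1·-6 + 1·0 + 2·4 = 14
  a_5 = -1·14 + 1·-6 + 2·0 = -20
  a_6 = -1·-20 + 1·14 + 2·-6 = 22
  a_7 = -1·22 + 1·-20 + 2·14 = -14
  a_8 = -1·-14 + 1·22 + 2·-20 = -4
  a_9 = -1·-4 + 1·-14 + 2·22 = 34
  a_10 = -1·34 + 1·-4 + 2·-14 = -66
  a_11 = -1·-66 + 1·34 + 2·-4 = 92

-1,1,2 ; 92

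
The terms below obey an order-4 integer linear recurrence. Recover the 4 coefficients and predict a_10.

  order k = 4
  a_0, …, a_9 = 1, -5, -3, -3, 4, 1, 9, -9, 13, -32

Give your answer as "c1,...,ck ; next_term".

  a_4 = -1·-3 + 1·-3 + -1·-5 + -1·1 = 4
  a_5 = -1·4 + 1·-3 + -1·-3 + -1·-5 = 1
  a_6 = -1·1 + 1·4 + -1·-3 + -1·-3 = 9
  a_7 = -1·9 + 1·1 + -1·4 + -1·-3 = -9
  a_8 = -1·-9 + 1·9 + -1·1 + -1·4 = 13
  a_9 = -1·13 + 1·-9 + -1·9 + -1·1 = -32
  a_10 = -1·-32 + 1·13 + -1·-9 + -1·9 = 45

-1,1,-1,-1 ; 45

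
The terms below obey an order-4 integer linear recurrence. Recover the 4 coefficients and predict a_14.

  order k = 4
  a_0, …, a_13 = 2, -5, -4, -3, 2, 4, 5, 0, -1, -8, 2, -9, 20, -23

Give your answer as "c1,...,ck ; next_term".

  a_4 = -1·-3 + 1·-4 + -1·-5 + -1·2 = 2
  a_5 = -1·2 + 1·-3 + -1·-4 + -1·-5 = 4
  a_6 = -1·4 + 1·2 + -1·-3 + -1·-4 = 5
  a_7 = -1·5 + 1·4 + -1·2 + -1·-3 = 0
  a_8 = -1·0 + 1·5 + -1·4 + -1·2 = -1
  a_9 = -1·-1 + 1·0 + -1·5 + -1·4 = -8
  a_10 = -1·-8 + 1·-1 + -1·0 + -1·5 = 2
  a_11 = -1·2 + 1·-8 + -1·-1 + -1·0 = -9
  a_12 = -1·-9 + 1·2 + -1·-8 + -1·-1 = 20
  a_13 = -1·20 + 1·-9 + -1·2 + -1·-8 = -23
  a_14 = -1·-23 + 1·20 + -1·-9 + -1·2 = 50

-1,1,-1,-1 ; 50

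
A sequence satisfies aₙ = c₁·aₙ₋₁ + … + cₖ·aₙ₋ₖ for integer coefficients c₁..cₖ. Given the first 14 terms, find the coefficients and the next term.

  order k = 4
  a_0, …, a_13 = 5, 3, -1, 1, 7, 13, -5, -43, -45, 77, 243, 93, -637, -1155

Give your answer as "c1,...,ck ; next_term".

  a_4 = 1·1 + -2·-1 + -2·3 + 2·5 = 7
  a_5 = 1·7 + -2·1 + -2·-1 + 2·3 = 13
  a_6 = 1·13 + -2·7 + -2·1 + 2·-1 = -5
  a_7 = 1·-5 + -2·13 + -2·7 + 2·1 = -43
  a_8 = 1·-43 + -2·-5 + -2·13 + 2·7 = -45
  a_9 = 1·-45 + -2·-43 + -2·-5 + 2·13 = 77
  a_10 = 1·77 + -2·-45 + -2·-43 + 2·-5 = 243
  a_11 = 1·243 + -2·77 + -2·-45 + 2·-43 = 93
  a_12 = 1·93 + -2·243 + -2·77 + 2·-45 = -637
  a_13 = 1·-637 + -2·93 + -2·243 + 2·77 = -1155
  a_14 = 1·-1155 + -2·-637 + -2·93 + 2·243 = 419

1,-2,-2,2 ; 419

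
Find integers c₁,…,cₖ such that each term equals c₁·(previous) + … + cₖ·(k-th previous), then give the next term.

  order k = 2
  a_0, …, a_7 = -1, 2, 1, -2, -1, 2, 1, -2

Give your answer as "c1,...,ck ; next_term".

0,-1 ; -1

  a_2 = 0·2 + -1·-1 = 1
  a_3 = 0·1 + -1·2 = -2
  a_4 = 0·-2 + -1·1 = -1
  a_5 = 0·-1 + -1·-2 = 2
  a_6 = 0·2 + -1·-1 = 1
  a_7 = 0·1 + -1·2 = -2
  a_8 = 0·-2 + -1·1 = -1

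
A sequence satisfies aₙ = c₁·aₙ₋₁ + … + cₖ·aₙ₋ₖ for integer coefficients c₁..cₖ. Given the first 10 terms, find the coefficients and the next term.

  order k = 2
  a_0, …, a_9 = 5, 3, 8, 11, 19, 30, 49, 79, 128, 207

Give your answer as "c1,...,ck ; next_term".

1,1 ; 335

  a_2 = 1·3 + 1·5 = 8
  a_3 = 1·8 + 1·3 = 11
  a_4 = 1·11 + 1·8 = 19
  a_5 = 1·19 + 1·11 = 30
  a_6 = 1·30 + 1·19 = 49
  a_7 = 1·49 + 1·30 = 79
  a_8 = 1·79 + 1·49 = 128
  a_9 = 1·128 + 1·79 = 207
  a_10 = 1·207 + 1·128 = 335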